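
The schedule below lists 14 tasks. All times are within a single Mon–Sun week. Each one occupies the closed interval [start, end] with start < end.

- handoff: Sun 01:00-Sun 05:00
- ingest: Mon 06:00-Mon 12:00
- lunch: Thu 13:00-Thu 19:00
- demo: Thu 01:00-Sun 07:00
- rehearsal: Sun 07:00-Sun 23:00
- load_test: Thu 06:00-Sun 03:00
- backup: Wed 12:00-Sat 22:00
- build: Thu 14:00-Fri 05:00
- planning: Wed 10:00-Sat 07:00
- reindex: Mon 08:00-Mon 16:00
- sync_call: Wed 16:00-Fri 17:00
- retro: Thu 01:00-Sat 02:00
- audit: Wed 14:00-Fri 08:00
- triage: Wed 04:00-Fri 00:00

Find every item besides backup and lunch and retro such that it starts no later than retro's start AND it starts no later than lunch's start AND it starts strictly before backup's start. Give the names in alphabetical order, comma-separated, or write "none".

Conditions: its start is no later than retro's start (X.start <= Thu 01:00) AND its start is no later than lunch's start (X.start <= Thu 13:00) AND its start is strictly before backup's start (X.start < Wed 12:00).
audit: start Wed 14:00 <= Thu 01:00? ✓; start Wed 14:00 <= Thu 13:00? ✓; start Wed 14:00 < Wed 12:00? ✗ → no.
build: start Thu 14:00 <= Thu 01:00? ✗; start Thu 14:00 <= Thu 13:00? ✗; start Thu 14:00 < Wed 12:00? ✗ → no.
demo: start Thu 01:00 <= Thu 01:00? ✓; start Thu 01:00 <= Thu 13:00? ✓; start Thu 01:00 < Wed 12:00? ✗ → no.
handoff: start Sun 01:00 <= Thu 01:00? ✗; start Sun 01:00 <= Thu 13:00? ✗; start Sun 01:00 < Wed 12:00? ✗ → no.
ingest: start Mon 06:00 <= Thu 01:00? ✓; start Mon 06:00 <= Thu 13:00? ✓; start Mon 06:00 < Wed 12:00? ✓ → yes.
load_test: start Thu 06:00 <= Thu 01:00? ✗; start Thu 06:00 <= Thu 13:00? ✓; start Thu 06:00 < Wed 12:00? ✗ → no.
planning: start Wed 10:00 <= Thu 01:00? ✓; start Wed 10:00 <= Thu 13:00? ✓; start Wed 10:00 < Wed 12:00? ✓ → yes.
rehearsal: start Sun 07:00 <= Thu 01:00? ✗; start Sun 07:00 <= Thu 13:00? ✗; start Sun 07:00 < Wed 12:00? ✗ → no.
reindex: start Mon 08:00 <= Thu 01:00? ✓; start Mon 08:00 <= Thu 13:00? ✓; start Mon 08:00 < Wed 12:00? ✓ → yes.
sync_call: start Wed 16:00 <= Thu 01:00? ✓; start Wed 16:00 <= Thu 13:00? ✓; start Wed 16:00 < Wed 12:00? ✗ → no.
triage: start Wed 04:00 <= Thu 01:00? ✓; start Wed 04:00 <= Thu 13:00? ✓; start Wed 04:00 < Wed 12:00? ✓ → yes.
Result: ingest, planning, reindex, triage.

ingest, planning, reindex, triage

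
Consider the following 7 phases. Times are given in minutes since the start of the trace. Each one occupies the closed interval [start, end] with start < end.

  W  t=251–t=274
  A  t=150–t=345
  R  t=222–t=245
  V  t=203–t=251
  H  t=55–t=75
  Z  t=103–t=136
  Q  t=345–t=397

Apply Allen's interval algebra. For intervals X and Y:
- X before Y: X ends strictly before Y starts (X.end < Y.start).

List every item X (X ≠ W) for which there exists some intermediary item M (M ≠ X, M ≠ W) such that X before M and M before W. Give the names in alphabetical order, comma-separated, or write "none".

Target W = [t=251, t=274].
Intermediaries M with M before W: H, R, Z.
Via H — items with X before H: none.
Via R — items with X before R: H, Z.
Via Z — items with X before Z: H.
Union: H, Z.

H, Z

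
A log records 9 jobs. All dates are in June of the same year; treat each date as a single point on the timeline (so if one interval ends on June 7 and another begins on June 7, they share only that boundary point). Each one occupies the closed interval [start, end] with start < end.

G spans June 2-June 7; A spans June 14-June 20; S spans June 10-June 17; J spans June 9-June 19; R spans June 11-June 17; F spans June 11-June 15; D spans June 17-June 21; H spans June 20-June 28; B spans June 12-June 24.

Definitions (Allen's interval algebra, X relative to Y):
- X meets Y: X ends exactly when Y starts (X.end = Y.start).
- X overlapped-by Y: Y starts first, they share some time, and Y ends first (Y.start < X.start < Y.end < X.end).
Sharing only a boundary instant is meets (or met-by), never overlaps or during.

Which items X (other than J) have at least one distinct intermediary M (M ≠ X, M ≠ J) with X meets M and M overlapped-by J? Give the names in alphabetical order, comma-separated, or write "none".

Target J = [June 9, June 19].
Intermediaries M with M overlapped-by J: A, B, D.
Via A — items with X meets A: none.
Via B — items with X meets B: none.
Via D — items with X meets D: R, S.
Union: R, S.

R, S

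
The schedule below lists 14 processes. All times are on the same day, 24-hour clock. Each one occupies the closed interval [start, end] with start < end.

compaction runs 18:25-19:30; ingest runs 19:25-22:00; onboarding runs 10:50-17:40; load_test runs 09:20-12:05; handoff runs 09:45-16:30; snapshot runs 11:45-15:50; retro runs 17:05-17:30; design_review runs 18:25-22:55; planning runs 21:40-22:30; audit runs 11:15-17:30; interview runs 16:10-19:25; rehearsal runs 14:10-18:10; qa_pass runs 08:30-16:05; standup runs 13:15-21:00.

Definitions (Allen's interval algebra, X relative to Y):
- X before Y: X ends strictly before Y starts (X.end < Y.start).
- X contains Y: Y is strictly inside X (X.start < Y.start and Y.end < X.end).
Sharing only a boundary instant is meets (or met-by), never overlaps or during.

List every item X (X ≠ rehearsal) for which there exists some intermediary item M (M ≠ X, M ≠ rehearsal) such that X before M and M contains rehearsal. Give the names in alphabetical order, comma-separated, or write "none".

load_test

Target rehearsal = [14:10, 18:10].
Intermediaries M with M contains rehearsal: standup.
Via standup — items with X before standup: load_test.
Union: load_test.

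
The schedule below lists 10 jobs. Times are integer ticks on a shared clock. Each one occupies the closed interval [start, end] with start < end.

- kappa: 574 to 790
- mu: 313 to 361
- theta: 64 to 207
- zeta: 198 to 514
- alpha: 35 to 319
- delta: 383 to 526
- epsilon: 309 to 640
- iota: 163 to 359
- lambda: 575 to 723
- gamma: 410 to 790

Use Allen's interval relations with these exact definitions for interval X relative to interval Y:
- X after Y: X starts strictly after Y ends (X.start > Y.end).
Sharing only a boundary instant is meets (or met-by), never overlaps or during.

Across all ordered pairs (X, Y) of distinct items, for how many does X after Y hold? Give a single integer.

22

Checking all 90 ordered pairs for relation 'after'; matching pairs in alphabetical order:
(delta, alpha): delta after alpha ✓
(delta, iota): delta after iota ✓
(delta, mu): delta after mu ✓
(delta, theta): delta after theta ✓
(epsilon, theta): epsilon after theta ✓
(gamma, alpha): gamma after alpha ✓
(gamma, iota): gamma after iota ✓
(gamma, mu): gamma after mu ✓
(gamma, theta): gamma after theta ✓
(kappa, alpha): kappa after alpha ✓
(kappa, delta): kappa after delta ✓
(kappa, iota): kappa after iota ✓
(kappa, mu): kappa after mu ✓
(kappa, theta): kappa after theta ✓
(kappa, zeta): kappa after zeta ✓
(lambda, alpha): lambda after alpha ✓
(lambda, delta): lambda after delta ✓
(lambda, iota): lambda after iota ✓
(lambda, mu): lambda after mu ✓
(lambda, theta): lambda after theta ✓
(lambda, zeta): lambda after zeta ✓
(mu, theta): mu after theta ✓
Count: 22.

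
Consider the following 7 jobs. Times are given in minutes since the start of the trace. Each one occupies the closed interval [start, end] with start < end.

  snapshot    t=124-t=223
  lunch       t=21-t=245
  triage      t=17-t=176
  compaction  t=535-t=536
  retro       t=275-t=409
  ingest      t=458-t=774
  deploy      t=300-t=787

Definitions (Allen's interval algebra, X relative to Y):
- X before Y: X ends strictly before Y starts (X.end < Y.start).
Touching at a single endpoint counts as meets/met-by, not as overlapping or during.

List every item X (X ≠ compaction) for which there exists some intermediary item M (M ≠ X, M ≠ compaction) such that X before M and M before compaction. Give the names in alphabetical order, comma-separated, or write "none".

Target compaction = [t=535, t=536].
Intermediaries M with M before compaction: lunch, retro, snapshot, triage.
Via lunch — items with X before lunch: none.
Via retro — items with X before retro: lunch, snapshot, triage.
Via snapshot — items with X before snapshot: none.
Via triage — items with X before triage: none.
Union: lunch, snapshot, triage.

lunch, snapshot, triage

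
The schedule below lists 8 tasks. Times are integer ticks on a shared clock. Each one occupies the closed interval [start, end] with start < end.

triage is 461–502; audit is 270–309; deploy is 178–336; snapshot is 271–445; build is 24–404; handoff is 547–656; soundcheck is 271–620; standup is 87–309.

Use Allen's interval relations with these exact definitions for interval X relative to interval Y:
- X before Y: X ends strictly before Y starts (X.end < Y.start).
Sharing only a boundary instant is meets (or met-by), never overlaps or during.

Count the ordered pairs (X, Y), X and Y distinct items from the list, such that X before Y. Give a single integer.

11

Checking all 56 ordered pairs for relation 'before'; matching pairs in alphabetical order:
(audit, handoff): audit before handoff ✓
(audit, triage): audit before triage ✓
(build, handoff): build before handoff ✓
(build, triage): build before triage ✓
(deploy, handoff): deploy before handoff ✓
(deploy, triage): deploy before triage ✓
(snapshot, handoff): snapshot before handoff ✓
(snapshot, triage): snapshot before triage ✓
(standup, handoff): standup before handoff ✓
(standup, triage): standup before triage ✓
(triage, handoff): triage before handoff ✓
Count: 11.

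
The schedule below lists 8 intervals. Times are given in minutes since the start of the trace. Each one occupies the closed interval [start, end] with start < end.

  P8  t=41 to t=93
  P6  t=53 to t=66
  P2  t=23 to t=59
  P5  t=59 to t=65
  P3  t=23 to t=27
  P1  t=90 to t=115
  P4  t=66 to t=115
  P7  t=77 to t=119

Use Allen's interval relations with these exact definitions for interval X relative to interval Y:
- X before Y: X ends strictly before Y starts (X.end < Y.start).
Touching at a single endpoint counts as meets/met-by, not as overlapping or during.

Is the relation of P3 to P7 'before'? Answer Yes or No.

Yes

P3 = [t=23, t=27], P7 = [t=77, t=119].
Actual relation of P3 to P7: before.
Asked whether 'before' holds → Yes.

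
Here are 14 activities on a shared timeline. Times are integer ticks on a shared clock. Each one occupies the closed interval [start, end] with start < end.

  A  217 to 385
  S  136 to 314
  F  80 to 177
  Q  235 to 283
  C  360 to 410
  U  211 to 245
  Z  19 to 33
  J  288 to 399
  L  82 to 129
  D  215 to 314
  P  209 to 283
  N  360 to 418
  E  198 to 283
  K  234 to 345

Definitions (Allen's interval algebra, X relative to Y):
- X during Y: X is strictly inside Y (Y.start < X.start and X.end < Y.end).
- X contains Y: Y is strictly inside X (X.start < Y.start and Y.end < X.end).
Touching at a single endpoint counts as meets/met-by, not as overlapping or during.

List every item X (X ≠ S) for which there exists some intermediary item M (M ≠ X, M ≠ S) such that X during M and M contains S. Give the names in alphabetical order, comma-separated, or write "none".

Target S = [136, 314].
Intermediaries M with M contains S: none.
Union: none.

none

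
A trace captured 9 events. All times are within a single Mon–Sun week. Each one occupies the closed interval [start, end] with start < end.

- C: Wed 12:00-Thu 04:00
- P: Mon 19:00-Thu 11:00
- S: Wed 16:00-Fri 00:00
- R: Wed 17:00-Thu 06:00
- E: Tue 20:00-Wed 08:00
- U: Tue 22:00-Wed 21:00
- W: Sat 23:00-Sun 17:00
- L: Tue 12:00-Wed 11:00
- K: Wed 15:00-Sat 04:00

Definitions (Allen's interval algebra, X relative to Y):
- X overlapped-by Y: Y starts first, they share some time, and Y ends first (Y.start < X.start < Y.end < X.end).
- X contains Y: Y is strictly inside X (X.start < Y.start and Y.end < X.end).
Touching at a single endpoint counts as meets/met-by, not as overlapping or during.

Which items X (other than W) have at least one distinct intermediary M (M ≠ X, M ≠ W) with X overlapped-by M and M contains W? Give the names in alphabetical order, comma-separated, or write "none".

Target W = [Sat 23:00, Sun 17:00].
Intermediaries M with M contains W: none.
Union: none.

none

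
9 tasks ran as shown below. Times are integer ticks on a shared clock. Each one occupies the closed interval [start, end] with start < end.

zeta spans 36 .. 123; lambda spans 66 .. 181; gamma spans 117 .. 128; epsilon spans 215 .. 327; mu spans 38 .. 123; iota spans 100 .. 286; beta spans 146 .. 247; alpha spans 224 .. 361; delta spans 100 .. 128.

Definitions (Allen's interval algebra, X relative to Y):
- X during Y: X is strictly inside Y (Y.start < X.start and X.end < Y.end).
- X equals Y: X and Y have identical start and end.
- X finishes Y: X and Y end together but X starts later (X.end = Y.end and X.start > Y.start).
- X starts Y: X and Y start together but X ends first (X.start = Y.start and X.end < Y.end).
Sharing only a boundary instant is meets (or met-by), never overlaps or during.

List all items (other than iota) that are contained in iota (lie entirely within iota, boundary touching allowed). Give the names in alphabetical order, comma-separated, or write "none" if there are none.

Target iota = [100, 286].
alpha [224, 361] → overlapped-by → no.
beta [146, 247] → during → yes.
delta [100, 128] → starts → yes.
epsilon [215, 327] → overlapped-by → no.
gamma [117, 128] → during → yes.
lambda [66, 181] → overlaps → no.
mu [38, 123] → overlaps → no.
zeta [36, 123] → overlaps → no.
Result: beta, delta, gamma.

beta, delta, gamma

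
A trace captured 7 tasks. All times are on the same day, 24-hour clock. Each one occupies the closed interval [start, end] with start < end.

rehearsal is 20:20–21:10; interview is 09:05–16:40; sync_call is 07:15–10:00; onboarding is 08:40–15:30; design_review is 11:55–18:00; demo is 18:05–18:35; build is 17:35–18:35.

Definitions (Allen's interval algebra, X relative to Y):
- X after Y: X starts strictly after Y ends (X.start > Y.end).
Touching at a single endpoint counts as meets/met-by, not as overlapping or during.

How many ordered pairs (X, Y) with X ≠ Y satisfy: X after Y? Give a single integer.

14

Checking all 42 ordered pairs for relation 'after'; matching pairs in alphabetical order:
(build, interview): build after interview ✓
(build, onboarding): build after onboarding ✓
(build, sync_call): build after sync_call ✓
(demo, design_review): demo after design_review ✓
(demo, interview): demo after interview ✓
(demo, onboarding): demo after onboarding ✓
(demo, sync_call): demo after sync_call ✓
(design_review, sync_call): design_review after sync_call ✓
(rehearsal, build): rehearsal after build ✓
(rehearsal, demo): rehearsal after demo ✓
(rehearsal, design_review): rehearsal after design_review ✓
(rehearsal, interview): rehearsal after interview ✓
(rehearsal, onboarding): rehearsal after onboarding ✓
(rehearsal, sync_call): rehearsal after sync_call ✓
Count: 14.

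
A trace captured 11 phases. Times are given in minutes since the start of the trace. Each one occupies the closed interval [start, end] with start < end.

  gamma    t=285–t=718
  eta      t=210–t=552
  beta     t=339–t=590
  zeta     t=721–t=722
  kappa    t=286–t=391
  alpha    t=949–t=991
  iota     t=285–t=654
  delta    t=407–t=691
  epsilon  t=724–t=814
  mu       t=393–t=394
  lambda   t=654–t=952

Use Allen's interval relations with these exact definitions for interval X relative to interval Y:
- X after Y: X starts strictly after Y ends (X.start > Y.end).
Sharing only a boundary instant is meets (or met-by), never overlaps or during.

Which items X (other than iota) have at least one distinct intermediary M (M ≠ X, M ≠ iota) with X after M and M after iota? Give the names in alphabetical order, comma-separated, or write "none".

Target iota = [t=285, t=654].
Intermediaries M with M after iota: alpha, epsilon, zeta.
Via alpha — items with X after alpha: none.
Via epsilon — items with X after epsilon: alpha.
Via zeta — items with X after zeta: alpha, epsilon.
Union: alpha, epsilon.

alpha, epsilon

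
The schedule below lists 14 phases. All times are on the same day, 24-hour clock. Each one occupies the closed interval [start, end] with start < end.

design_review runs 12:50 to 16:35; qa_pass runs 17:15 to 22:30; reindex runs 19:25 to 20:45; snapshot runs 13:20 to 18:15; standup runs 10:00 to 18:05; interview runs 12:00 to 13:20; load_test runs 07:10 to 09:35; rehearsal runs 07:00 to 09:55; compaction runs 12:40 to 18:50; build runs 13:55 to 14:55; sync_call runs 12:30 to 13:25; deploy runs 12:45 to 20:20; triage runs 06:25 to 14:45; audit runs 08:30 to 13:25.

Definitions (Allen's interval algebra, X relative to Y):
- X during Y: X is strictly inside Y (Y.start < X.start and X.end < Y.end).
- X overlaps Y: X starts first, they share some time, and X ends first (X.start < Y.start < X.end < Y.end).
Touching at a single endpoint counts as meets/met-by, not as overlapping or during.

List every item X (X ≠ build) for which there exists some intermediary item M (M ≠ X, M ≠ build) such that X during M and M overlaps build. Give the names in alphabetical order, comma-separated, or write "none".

audit, interview, load_test, rehearsal, sync_call

Target build = [13:55, 14:55].
Intermediaries M with M overlaps build: triage.
Via triage — items with X during triage: audit, interview, load_test, rehearsal, sync_call.
Union: audit, interview, load_test, rehearsal, sync_call.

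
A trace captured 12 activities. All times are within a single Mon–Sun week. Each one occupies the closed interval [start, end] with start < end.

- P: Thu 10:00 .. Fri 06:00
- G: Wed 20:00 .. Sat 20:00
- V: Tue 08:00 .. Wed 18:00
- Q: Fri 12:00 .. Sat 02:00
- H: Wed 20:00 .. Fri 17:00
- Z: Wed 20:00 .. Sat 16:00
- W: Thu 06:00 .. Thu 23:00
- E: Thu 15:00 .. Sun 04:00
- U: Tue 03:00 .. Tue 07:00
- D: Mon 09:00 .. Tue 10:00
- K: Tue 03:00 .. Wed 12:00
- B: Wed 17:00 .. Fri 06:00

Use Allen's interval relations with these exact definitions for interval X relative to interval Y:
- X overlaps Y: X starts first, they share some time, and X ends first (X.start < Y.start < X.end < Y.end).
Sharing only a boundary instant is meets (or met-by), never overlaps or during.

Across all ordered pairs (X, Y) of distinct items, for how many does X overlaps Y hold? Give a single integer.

15

Checking all 132 ordered pairs for relation 'overlaps'; matching pairs in alphabetical order:
(B, E): B overlaps E ✓
(B, G): B overlaps G ✓
(B, H): B overlaps H ✓
(B, Z): B overlaps Z ✓
(D, K): D overlaps K ✓
(D, V): D overlaps V ✓
(G, E): G overlaps E ✓
(H, E): H overlaps E ✓
(H, Q): H overlaps Q ✓
(K, V): K overlaps V ✓
(P, E): P overlaps E ✓
(V, B): V overlaps B ✓
(W, E): W overlaps E ✓
(W, P): W overlaps P ✓
(Z, E): Z overlaps E ✓
Count: 15.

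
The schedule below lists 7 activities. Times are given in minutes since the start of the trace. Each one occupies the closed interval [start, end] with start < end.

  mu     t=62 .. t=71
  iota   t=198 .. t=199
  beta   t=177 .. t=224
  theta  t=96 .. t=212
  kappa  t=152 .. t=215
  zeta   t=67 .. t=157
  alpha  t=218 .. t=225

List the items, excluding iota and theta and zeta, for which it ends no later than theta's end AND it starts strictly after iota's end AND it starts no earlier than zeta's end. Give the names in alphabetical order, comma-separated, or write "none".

none

Conditions: its end is no later than theta's end (X.end <= t=212) AND its start is strictly after iota's end (X.start > t=199) AND its start is no earlier than zeta's end (X.start >= t=157).
alpha: end t=225 <= t=212? ✗; start t=218 > t=199? ✓; start t=218 >= t=157? ✓ → no.
beta: end t=224 <= t=212? ✗; start t=177 > t=199? ✗; start t=177 >= t=157? ✓ → no.
kappa: end t=215 <= t=212? ✗; start t=152 > t=199? ✗; start t=152 >= t=157? ✗ → no.
mu: end t=71 <= t=212? ✓; start t=62 > t=199? ✗; start t=62 >= t=157? ✗ → no.
Result: none.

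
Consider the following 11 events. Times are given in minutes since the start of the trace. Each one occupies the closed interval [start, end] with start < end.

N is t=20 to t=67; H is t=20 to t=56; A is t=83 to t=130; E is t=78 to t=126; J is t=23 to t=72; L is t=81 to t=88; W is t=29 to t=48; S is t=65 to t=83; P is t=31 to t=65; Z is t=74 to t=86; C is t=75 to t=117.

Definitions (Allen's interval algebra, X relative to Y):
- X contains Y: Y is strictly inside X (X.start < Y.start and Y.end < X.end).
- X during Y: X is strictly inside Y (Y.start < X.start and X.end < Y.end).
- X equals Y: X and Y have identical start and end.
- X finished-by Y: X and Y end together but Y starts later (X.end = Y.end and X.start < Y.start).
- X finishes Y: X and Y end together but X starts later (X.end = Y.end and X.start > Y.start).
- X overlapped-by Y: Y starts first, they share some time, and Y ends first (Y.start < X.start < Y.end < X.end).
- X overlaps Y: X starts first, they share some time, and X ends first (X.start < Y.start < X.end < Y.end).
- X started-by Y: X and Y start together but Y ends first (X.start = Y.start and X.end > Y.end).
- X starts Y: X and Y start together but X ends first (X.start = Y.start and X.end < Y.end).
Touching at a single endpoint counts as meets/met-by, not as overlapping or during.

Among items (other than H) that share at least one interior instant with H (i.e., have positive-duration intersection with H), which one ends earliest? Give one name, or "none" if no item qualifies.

W

Target H = [t=20, t=56].
A [t=83, t=130] → after → excluded.
C [t=75, t=117] → after → excluded.
E [t=78, t=126] → after → excluded.
J [t=23, t=72] → overlapped-by → candidate.
L [t=81, t=88] → after → excluded.
N [t=20, t=67] → started-by → candidate.
P [t=31, t=65] → overlapped-by → candidate.
S [t=65, t=83] → after → excluded.
W [t=29, t=48] → during → candidate.
Z [t=74, t=86] → after → excluded.
Among candidates, earliest end is t=48 → W.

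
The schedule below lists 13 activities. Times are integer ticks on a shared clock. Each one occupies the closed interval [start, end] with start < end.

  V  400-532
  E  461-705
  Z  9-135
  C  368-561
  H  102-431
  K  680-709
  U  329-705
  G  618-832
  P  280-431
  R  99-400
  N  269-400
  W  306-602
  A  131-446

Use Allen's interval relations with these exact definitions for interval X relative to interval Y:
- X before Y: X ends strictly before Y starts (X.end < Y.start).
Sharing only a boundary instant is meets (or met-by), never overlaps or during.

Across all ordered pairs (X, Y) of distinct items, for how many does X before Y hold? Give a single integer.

Checking all 156 ordered pairs for relation 'before'; matching pairs in alphabetical order:
(A, E): A before E ✓
(A, G): A before G ✓
(A, K): A before K ✓
(C, G): C before G ✓
(C, K): C before K ✓
(H, E): H before E ✓
(H, G): H before G ✓
(H, K): H before K ✓
(N, E): N before E ✓
(N, G): N before G ✓
(N, K): N before K ✓
(P, E): P before E ✓
(P, G): P before G ✓
(P, K): P before K ✓
(R, E): R before E ✓
(R, G): R before G ✓
(R, K): R before K ✓
(V, G): V before G ✓
(V, K): V before K ✓
(W, G): W before G ✓
(W, K): W before K ✓
(Z, C): Z before C ✓
(Z, E): Z before E ✓
(Z, G): Z before G ✓
... plus 6 further pairs not listed.
Count: 30.

30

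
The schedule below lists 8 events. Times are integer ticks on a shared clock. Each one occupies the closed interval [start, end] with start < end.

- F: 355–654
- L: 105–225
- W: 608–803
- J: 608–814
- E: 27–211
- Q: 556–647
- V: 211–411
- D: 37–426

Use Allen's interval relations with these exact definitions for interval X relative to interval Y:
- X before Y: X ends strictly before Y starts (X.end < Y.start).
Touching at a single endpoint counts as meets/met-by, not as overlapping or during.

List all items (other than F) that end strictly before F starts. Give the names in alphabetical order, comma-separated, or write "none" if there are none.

E, L

Target F = [355, 654].
D [37, 426] → overlaps → no.
E [27, 211] → before → yes.
J [608, 814] → overlapped-by → no.
L [105, 225] → before → yes.
Q [556, 647] → during → no.
V [211, 411] → overlaps → no.
W [608, 803] → overlapped-by → no.
Result: E, L.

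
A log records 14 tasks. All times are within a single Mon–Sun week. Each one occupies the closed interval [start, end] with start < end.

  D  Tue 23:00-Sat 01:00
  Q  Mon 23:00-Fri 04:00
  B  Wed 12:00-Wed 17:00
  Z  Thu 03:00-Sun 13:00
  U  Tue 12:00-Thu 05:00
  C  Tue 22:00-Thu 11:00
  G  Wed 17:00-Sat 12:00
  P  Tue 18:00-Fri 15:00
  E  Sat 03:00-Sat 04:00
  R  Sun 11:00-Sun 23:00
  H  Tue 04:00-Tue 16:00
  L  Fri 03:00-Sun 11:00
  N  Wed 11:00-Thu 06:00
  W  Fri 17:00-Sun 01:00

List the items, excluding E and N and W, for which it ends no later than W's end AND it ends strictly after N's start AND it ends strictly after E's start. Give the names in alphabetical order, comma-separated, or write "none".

Conditions: its end is no later than W's end (X.end <= Sun 01:00) AND its end is strictly after N's start (X.end > Wed 11:00) AND its end is strictly after E's start (X.end > Sat 03:00).
B: end Wed 17:00 <= Sun 01:00? ✓; end Wed 17:00 > Wed 11:00? ✓; end Wed 17:00 > Sat 03:00? ✗ → no.
C: end Thu 11:00 <= Sun 01:00? ✓; end Thu 11:00 > Wed 11:00? ✓; end Thu 11:00 > Sat 03:00? ✗ → no.
D: end Sat 01:00 <= Sun 01:00? ✓; end Sat 01:00 > Wed 11:00? ✓; end Sat 01:00 > Sat 03:00? ✗ → no.
G: end Sat 12:00 <= Sun 01:00? ✓; end Sat 12:00 > Wed 11:00? ✓; end Sat 12:00 > Sat 03:00? ✓ → yes.
H: end Tue 16:00 <= Sun 01:00? ✓; end Tue 16:00 > Wed 11:00? ✗; end Tue 16:00 > Sat 03:00? ✗ → no.
L: end Sun 11:00 <= Sun 01:00? ✗; end Sun 11:00 > Wed 11:00? ✓; end Sun 11:00 > Sat 03:00? ✓ → no.
P: end Fri 15:00 <= Sun 01:00? ✓; end Fri 15:00 > Wed 11:00? ✓; end Fri 15:00 > Sat 03:00? ✗ → no.
Q: end Fri 04:00 <= Sun 01:00? ✓; end Fri 04:00 > Wed 11:00? ✓; end Fri 04:00 > Sat 03:00? ✗ → no.
R: end Sun 23:00 <= Sun 01:00? ✗; end Sun 23:00 > Wed 11:00? ✓; end Sun 23:00 > Sat 03:00? ✓ → no.
U: end Thu 05:00 <= Sun 01:00? ✓; end Thu 05:00 > Wed 11:00? ✓; end Thu 05:00 > Sat 03:00? ✗ → no.
Z: end Sun 13:00 <= Sun 01:00? ✗; end Sun 13:00 > Wed 11:00? ✓; end Sun 13:00 > Sat 03:00? ✓ → no.
Result: G.

G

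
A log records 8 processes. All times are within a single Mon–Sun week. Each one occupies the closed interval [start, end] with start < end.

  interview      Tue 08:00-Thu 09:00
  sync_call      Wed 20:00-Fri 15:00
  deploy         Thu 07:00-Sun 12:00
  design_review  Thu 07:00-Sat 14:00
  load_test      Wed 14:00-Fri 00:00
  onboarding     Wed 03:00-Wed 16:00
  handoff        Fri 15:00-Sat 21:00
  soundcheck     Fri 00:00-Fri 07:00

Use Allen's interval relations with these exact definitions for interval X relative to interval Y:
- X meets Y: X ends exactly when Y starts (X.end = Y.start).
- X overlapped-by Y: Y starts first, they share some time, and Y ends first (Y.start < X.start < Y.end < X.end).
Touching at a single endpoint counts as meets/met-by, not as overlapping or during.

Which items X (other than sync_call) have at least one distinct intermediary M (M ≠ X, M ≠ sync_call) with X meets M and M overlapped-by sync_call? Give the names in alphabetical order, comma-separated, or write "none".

Target sync_call = [Wed 20:00, Fri 15:00].
Intermediaries M with M overlapped-by sync_call: deploy, design_review.
Via deploy — items with X meets deploy: none.
Via design_review — items with X meets design_review: none.
Union: none.

none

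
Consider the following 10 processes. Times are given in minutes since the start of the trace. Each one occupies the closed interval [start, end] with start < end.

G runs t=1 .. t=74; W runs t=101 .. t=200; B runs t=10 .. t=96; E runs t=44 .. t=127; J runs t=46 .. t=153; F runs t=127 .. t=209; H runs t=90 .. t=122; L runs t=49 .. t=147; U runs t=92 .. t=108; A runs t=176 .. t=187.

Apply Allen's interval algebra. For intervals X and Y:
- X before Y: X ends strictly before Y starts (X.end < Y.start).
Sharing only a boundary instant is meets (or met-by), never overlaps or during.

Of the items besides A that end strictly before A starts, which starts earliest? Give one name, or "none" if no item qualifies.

Target A = [t=176, t=187].
B [t=10, t=96] → before → candidate.
E [t=44, t=127] → before → candidate.
F [t=127, t=209] → contains → excluded.
G [t=1, t=74] → before → candidate.
H [t=90, t=122] → before → candidate.
J [t=46, t=153] → before → candidate.
L [t=49, t=147] → before → candidate.
U [t=92, t=108] → before → candidate.
W [t=101, t=200] → contains → excluded.
Among candidates, earliest start is t=1 → G.

G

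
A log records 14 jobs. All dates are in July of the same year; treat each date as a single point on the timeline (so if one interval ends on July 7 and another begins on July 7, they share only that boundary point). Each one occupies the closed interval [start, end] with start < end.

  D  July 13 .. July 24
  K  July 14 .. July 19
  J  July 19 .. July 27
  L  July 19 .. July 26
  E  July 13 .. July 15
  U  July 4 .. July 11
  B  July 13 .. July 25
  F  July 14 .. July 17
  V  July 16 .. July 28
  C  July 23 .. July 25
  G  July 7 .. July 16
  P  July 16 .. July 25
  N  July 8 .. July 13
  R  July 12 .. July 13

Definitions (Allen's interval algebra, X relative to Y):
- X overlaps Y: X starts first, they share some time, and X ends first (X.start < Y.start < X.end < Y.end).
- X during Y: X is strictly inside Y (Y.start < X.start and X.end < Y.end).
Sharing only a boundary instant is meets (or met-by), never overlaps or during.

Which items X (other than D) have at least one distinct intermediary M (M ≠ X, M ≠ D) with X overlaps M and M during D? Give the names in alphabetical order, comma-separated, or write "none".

Target D = [July 13, July 24].
Intermediaries M with M during D: F, K.
Via F — items with X overlaps F: E, G.
Via K — items with X overlaps K: E, G.
Union: E, G.

E, G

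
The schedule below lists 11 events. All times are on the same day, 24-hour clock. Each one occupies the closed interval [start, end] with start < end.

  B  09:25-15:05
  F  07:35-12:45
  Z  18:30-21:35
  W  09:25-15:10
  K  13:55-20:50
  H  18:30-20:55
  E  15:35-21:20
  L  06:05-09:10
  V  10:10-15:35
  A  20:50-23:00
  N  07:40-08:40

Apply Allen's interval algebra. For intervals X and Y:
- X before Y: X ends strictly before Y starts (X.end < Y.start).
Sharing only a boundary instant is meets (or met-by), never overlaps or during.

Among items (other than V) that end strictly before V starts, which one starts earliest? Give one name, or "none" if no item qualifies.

L

Target V = [10:10, 15:35].
A [20:50, 23:00] → after → excluded.
B [09:25, 15:05] → overlaps → excluded.
E [15:35, 21:20] → met-by → excluded.
F [07:35, 12:45] → overlaps → excluded.
H [18:30, 20:55] → after → excluded.
K [13:55, 20:50] → overlapped-by → excluded.
L [06:05, 09:10] → before → candidate.
N [07:40, 08:40] → before → candidate.
W [09:25, 15:10] → overlaps → excluded.
Z [18:30, 21:35] → after → excluded.
Among candidates, earliest start is 06:05 → L.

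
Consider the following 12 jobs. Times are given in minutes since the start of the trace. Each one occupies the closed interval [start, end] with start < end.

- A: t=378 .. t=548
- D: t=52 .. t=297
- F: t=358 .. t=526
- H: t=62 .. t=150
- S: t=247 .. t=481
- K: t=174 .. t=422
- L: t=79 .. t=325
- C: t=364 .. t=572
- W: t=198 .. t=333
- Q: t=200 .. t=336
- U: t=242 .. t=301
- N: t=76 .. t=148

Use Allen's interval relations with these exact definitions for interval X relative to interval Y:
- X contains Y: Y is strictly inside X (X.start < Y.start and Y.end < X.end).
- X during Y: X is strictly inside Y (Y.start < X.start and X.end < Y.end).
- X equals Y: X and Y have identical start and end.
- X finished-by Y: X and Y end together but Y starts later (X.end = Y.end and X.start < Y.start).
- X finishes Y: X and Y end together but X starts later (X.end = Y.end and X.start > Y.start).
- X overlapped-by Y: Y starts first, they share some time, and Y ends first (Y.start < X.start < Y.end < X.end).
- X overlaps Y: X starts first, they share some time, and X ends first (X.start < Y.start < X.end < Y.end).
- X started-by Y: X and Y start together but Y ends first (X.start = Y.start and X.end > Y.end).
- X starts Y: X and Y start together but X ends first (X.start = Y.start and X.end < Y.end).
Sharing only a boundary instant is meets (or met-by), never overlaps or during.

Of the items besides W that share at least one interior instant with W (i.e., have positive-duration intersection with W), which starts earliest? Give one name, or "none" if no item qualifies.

Target W = [t=198, t=333].
A [t=378, t=548] → after → excluded.
C [t=364, t=572] → after → excluded.
D [t=52, t=297] → overlaps → candidate.
F [t=358, t=526] → after → excluded.
H [t=62, t=150] → before → excluded.
K [t=174, t=422] → contains → candidate.
L [t=79, t=325] → overlaps → candidate.
N [t=76, t=148] → before → excluded.
Q [t=200, t=336] → overlapped-by → candidate.
S [t=247, t=481] → overlapped-by → candidate.
U [t=242, t=301] → during → candidate.
Among candidates, earliest start is t=52 → D.

D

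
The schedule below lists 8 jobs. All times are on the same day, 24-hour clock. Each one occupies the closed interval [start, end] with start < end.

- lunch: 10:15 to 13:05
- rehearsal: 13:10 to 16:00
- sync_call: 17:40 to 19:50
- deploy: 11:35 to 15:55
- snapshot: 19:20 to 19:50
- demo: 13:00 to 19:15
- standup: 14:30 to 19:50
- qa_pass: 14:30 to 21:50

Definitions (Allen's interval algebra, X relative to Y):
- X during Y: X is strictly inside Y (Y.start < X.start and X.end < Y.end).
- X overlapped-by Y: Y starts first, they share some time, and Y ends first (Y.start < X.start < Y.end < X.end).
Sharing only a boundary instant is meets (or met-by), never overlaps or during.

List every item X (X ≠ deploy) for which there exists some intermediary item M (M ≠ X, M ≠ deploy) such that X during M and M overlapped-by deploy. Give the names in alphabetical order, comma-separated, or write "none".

rehearsal, snapshot, sync_call

Target deploy = [11:35, 15:55].
Intermediaries M with M overlapped-by deploy: demo, qa_pass, rehearsal, standup.
Via demo — items with X during demo: rehearsal.
Via qa_pass — items with X during qa_pass: snapshot, sync_call.
Via rehearsal — items with X during rehearsal: none.
Via standup — items with X during standup: none.
Union: rehearsal, snapshot, sync_call.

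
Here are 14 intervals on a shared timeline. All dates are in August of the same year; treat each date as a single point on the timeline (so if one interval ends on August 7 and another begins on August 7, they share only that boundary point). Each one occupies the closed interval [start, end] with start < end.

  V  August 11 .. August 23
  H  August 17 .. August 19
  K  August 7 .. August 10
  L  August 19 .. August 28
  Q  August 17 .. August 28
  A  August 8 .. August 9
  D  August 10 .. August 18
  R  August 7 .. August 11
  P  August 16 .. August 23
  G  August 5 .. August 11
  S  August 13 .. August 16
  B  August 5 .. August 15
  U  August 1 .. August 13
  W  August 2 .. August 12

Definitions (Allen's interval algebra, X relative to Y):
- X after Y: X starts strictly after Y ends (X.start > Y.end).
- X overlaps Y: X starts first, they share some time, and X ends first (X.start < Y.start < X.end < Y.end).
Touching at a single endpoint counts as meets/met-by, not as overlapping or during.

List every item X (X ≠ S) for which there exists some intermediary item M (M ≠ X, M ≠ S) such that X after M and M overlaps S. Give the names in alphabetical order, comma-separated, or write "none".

Target S = [August 13, August 16].
Intermediaries M with M overlaps S: B.
Via B — items with X after B: H, L, P, Q.
Union: H, L, P, Q.

H, L, P, Q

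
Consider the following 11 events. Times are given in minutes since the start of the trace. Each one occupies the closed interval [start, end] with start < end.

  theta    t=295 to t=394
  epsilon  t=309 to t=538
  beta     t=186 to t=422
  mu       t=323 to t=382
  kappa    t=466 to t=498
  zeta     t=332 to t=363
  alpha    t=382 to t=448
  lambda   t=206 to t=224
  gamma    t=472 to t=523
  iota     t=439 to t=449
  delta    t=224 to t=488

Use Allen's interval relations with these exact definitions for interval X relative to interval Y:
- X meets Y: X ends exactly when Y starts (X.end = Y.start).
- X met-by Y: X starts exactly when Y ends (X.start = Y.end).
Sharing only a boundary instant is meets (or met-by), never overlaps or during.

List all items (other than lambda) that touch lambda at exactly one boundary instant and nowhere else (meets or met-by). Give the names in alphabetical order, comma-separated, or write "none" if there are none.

delta

Target lambda = [t=206, t=224].
alpha [t=382, t=448] → after → no.
beta [t=186, t=422] → contains → no.
delta [t=224, t=488] → met-by → yes.
epsilon [t=309, t=538] → after → no.
gamma [t=472, t=523] → after → no.
iota [t=439, t=449] → after → no.
kappa [t=466, t=498] → after → no.
mu [t=323, t=382] → after → no.
theta [t=295, t=394] → after → no.
zeta [t=332, t=363] → after → no.
Result: delta.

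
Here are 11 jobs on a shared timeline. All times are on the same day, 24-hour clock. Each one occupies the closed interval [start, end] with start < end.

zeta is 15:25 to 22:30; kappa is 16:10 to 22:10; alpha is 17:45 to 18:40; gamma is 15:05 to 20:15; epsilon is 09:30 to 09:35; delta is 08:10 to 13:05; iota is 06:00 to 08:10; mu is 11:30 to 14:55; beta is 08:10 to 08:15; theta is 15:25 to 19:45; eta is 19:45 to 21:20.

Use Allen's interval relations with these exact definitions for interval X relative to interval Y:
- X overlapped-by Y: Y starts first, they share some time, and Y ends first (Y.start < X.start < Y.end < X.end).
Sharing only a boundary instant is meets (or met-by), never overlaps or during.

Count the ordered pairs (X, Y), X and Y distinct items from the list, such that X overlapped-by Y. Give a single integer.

Checking all 110 ordered pairs for relation 'overlapped-by'; matching pairs in alphabetical order:
(eta, gamma): eta overlapped-by gamma ✓
(kappa, gamma): kappa overlapped-by gamma ✓
(kappa, theta): kappa overlapped-by theta ✓
(mu, delta): mu overlapped-by delta ✓
(zeta, gamma): zeta overlapped-by gamma ✓
Count: 5.

5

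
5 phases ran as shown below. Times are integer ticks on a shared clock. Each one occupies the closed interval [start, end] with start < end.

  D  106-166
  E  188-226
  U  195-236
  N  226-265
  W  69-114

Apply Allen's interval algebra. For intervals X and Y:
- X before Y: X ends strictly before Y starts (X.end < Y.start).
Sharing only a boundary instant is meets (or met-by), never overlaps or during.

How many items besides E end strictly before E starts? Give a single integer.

Target E = [188, 226].
D [106, 166] → before → counts.
N [226, 265] → met-by → no.
U [195, 236] → overlapped-by → no.
W [69, 114] → before → counts.
Total: 2.

2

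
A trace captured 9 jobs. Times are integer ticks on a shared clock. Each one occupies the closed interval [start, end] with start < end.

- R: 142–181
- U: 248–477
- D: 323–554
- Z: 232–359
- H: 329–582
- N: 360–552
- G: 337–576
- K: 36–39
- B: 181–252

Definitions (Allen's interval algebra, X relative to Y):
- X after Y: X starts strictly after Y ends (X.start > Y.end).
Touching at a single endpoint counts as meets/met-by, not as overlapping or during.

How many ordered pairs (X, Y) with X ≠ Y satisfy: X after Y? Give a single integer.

19

Checking all 72 ordered pairs for relation 'after'; matching pairs in alphabetical order:
(B, K): B after K ✓
(D, B): D after B ✓
(D, K): D after K ✓
(D, R): D after R ✓
(G, B): G after B ✓
(G, K): G after K ✓
(G, R): G after R ✓
(H, B): H after B ✓
(H, K): H after K ✓
(H, R): H after R ✓
(N, B): N after B ✓
(N, K): N after K ✓
(N, R): N after R ✓
(N, Z): N after Z ✓
(R, K): R after K ✓
(U, K): U after K ✓
(U, R): U after R ✓
(Z, K): Z after K ✓
(Z, R): Z after R ✓
Count: 19.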